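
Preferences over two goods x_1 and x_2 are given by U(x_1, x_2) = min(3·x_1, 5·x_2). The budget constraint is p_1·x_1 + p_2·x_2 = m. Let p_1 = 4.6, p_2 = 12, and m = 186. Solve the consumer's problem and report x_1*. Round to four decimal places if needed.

x_1* = 15.7627

Demand: x_1*(p_1,p_2,m) = 5·m/(5·p_1 + 3·p_2), x_2* = 3·m/(5·p_1 + 3·p_2).
Here 5·4.6 + 3·12 = 59, giving x_1* = 15.7627.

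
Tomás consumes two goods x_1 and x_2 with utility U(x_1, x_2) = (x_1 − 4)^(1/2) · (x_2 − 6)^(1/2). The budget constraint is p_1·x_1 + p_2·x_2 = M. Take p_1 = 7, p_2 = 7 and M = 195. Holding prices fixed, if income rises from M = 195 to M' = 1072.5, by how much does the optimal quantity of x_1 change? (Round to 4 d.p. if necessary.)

MRS = (x_2−6)/(x_1−4). Tangency with p_1/p_2 gives x_2−6 = (p_1/p_2)·(x_1−4).
After buying the subsistence bundle (4, 6), a share 0.5 of the remaining income goes to x_1: x_1* = 4 + 0.5·(M − 4p_1 − 6p_2)/p_1.
Discretionary income = 195 − 4·7 − 6·7 = 125; x_1* = 4 + 0.5·125/7 = 12.9286.
At M' = 1072.5: x_1* = 75.6071. Change: 75.6071 − 12.9286 = 62.6786.

Δx_1* = 62.6786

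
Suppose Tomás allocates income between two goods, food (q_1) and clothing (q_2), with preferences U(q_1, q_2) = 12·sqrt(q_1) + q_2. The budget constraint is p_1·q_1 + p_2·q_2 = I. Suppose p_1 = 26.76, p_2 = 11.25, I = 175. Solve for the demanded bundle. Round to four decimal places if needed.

MU_q_1 = 6/√q_1, MU_q_2 = 1. Tangency: 6/√q_1 = p_1/p_2.
Thus q_1* = (6·p_2/p_1)² — independent of I — with the rest of income spent on q_2.
Plugging in: q_1* = (6·11.25/26.76)² = 6.3626, q_2* = 0.421.

q_1* = 6.3626, q_2* = 0.421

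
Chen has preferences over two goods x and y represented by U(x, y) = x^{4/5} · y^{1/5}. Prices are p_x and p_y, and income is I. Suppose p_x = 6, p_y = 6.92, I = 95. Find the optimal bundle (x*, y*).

Tangency: MRS = 4·y/x = p_x/p_y.
Rearranging, p_y·y = (1/4)·p_x·x. Substituting into the budget gives p_x·x·(1 + (1/4)) = I.
Demand: x*(p_x,p_y,I) = 0.8·I/p_x and y* = 0.2·I/p_y.
At p_x=6, p_y=6.92, I=95: x* = 0.8·95/6 = 12.6667, y* = 2.7457.

x* = 12.6667, y* = 2.7457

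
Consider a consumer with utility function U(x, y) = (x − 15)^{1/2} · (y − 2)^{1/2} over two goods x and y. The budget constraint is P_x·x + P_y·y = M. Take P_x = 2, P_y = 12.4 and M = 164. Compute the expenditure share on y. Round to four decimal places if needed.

Let x' = x−15, y' = y−2. MRS = y'/x' = P_x/P_y.
After buying the subsistence bundle (15, 2), a share 0.5 of the remaining income goes to x: x* = 15 + 0.5·(M − 15P_x − 2P_y)/P_x.
Discretionary income = 164 − 15·2 − 2·12.4 = 109.2; x* = 15 + 0.5·109.2/2 = 42.3; y* = 2 + 0.5·109.2/12.4 = 6.4032.
Expenditure on y: 12.4·6.4032 = 79.4; share = 0.4841.

share on y = 0.4841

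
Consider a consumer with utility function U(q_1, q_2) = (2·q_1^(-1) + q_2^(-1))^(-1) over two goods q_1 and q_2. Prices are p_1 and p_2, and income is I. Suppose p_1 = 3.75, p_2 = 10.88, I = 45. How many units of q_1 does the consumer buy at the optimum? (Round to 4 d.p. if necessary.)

q_1* = 5.4436

Numerically q_2/q_1 = 0.415132, so q_1* = 45/(3.75 + 10.88·0.415132) = 5.4436.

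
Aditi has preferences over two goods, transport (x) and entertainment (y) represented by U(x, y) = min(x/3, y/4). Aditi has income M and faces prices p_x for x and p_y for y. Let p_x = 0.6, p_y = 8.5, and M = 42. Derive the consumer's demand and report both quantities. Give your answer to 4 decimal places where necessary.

With perfect complements, no substitution: consume in ratio x:y = 3:4.
Budget: p_x·x + p_y·(4/3)·x = M, so (3·p_x + 4·p_y)·x = 3·M.
Demand: x*(p_x,p_y,M) = 3·M/(3·p_x + 4·p_y), y* = 4·M/(3·p_x + 4·p_y).
Here 3·0.6 + 4·8.5 = 35.8, giving x* = 3.5196 and y* = 4.6927.

x* = 3.5196, y* = 4.6927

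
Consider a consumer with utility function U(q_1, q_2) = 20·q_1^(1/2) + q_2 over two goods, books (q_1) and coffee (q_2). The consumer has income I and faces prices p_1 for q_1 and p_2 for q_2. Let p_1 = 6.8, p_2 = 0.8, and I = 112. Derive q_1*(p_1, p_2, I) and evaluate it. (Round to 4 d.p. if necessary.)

Solve: √q_1 = 10·p_2/p_1, so q_1*(p_1,p_2) = (10·p_2/p_1)², and q_2* = (I − p_1·q_1*)/p_2.
Plugging in: q_1* = (10·0.8/6.8)² = 1.3841.

q_1* = 1.3841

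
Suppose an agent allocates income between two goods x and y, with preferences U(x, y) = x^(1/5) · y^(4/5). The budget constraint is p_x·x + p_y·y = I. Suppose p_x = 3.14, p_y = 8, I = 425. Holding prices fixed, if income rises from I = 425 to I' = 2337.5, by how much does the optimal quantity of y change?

Δy* = 191.25

The MRS is (1/4)·y/x. Set MRS = p_x/p_y.
Rearranging, p_y·y = 4·p_x·x. Substituting into the budget gives p_x·x·(1 + 4) = I.
Demand: x*(p_x,p_y,I) = 0.2·I/p_x and y* = 0.8·I/p_y.
At p_x=3.14, p_y=8, I=425: y* = 0.8·425/8 = 42.5.
At I' = 2337.5: y* = 233.75. Change: 233.75 − 42.5 = 191.25.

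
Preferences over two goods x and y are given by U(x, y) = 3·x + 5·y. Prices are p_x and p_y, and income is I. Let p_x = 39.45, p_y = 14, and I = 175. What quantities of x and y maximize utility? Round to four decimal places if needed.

y gives more utility per dollar, so spend all income on y: y* = I/p_y, x* = 0.
Numerically: x* = 0, y* = 12.5.

x* = 0, y* = 12.5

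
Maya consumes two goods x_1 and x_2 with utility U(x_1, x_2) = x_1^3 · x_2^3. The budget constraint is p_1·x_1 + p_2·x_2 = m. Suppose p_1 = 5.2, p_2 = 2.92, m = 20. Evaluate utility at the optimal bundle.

V = 285.6547

Demand: x_1*(p_1,p_2,m) = 0.5·m/p_1 and x_2* = 0.5·m/p_2.
At p_1=5.2, p_2=2.92, m=20: x_1* = 0.5·20/5.2 = 1.9231, x_2* = 3.4247.
Utility at the optimum: U(1.9231, 3.4247) = 285.6547.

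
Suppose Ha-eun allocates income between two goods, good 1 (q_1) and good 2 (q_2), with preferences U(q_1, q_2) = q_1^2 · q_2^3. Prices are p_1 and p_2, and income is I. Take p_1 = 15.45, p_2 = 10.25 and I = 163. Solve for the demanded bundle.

The MRS is (2/3)·q_2/q_1. Set MRS = p_1/p_2.
So 2·p_2·q_2 = 3·p_1·q_1; combined with the budget, a share 0.4 of income goes to q_1.
Demand: q_1*(p_1,p_2,I) = 0.4·I/p_1 and q_2* = 0.6·I/p_2.
At p_1=15.45, p_2=10.25, I=163: q_1* = 0.4·163/15.45 = 4.2201, q_2* = 9.5415.

q_1* = 4.2201, q_2* = 9.5415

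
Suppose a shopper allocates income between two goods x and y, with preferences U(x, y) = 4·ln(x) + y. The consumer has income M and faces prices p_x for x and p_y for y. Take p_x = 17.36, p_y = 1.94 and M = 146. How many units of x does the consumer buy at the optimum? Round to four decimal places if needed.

x* = 0.447

MU_x = 4/x, MU_y = 1. Tangency: 4/x = p_x/p_y.
So x*(p_x,p_y) = 4·p_y/p_x, independent of income; and y* = (M − 4·p_y)/p_y.
At the given prices: x* = 4·1.94/17.36 = 0.447.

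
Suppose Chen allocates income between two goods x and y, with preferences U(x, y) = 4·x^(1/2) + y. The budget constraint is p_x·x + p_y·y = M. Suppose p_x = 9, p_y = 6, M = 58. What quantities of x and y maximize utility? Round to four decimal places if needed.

Set MRS = p_x/p_y: 2·x^(−1/2) = p_x/p_y.
Solve: √x = 2·p_y/p_x, so x*(p_x,p_y) = (2·p_y/p_x)², and y* = (M − p_x·x*)/p_y.
Plugging in: x* = (2·6/9)² = 1.7778, y* = 7.

x* = 1.7778, y* = 7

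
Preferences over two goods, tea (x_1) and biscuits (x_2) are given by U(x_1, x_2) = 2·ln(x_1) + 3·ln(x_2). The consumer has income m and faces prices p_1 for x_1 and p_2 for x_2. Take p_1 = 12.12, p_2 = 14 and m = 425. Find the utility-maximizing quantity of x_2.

x_2* = 18.2143

Tangency: MRS = (2/3)·x_2/x_1 = p_1/p_2.
So 2·p_2·x_2 = 3·p_1·x_1; combined with the budget, a share 0.4 of income goes to x_1.
Demand: x_1*(p_1,p_2,m) = 0.4·m/p_1 and x_2* = 0.6·m/p_2.
At p_1=12.12, p_2=14, m=425: x_2* = 0.6·425/14 = 18.2143.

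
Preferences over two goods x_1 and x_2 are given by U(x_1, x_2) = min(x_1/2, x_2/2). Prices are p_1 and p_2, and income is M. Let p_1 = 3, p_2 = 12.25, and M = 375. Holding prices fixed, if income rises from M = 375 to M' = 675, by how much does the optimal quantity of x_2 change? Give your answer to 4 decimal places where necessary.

Demand: x_1*(p_1,p_2,M) = 2·M/(2·p_1 + 2·p_2), x_2* = 2·M/(2·p_1 + 2·p_2).
Here 2·3 + 2·12.25 = 30.5, giving x_2* = 24.5902.
At M' = 675: x_2* = 44.2623. Change: 44.2623 − 24.5902 = 19.6721.

Δx_2* = 19.6721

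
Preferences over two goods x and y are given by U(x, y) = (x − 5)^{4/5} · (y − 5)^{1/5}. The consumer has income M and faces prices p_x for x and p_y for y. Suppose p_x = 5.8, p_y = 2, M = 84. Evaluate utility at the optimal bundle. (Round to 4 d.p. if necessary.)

MRS = 4·(y−5)/(x−5). Tangency with p_x/p_y gives y−5 = (1/4)·(p_x/p_y)·(x−5).
Substituting into the budget: x* = 5 + 0.8·(M − 5·p_x − 5·p_y)/p_x, and y* = 5 + 0.2·(…)/p_y.
Discretionary income = 84 − 5·5.8 − 5·2 = 45; x* = 5 + 0.8·45/5.8 = 11.2069; y* = 5 + 0.2·45/2 = 9.5.
Utility at the optimum: U(11.2069, 9.5) = 5.8203.

V = 5.8203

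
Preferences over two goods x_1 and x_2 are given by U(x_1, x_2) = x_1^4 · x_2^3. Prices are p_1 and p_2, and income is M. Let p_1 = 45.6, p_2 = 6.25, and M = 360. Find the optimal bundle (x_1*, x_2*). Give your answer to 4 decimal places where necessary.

Tangency: MRS = (4/3)·x_2/x_1 = p_1/p_2.
So 4·p_2·x_2 = 3·p_1·x_1; combined with the budget, a share 4/7 of income goes to x_1.
Demand: x_1*(p_1,p_2,M) = 4/7·M/p_1 and x_2* = 3/7·M/p_2.
At p_1=45.6, p_2=6.25, M=360: x_1* = 4/7·360/45.6 = 4.5113, x_2* = 24.6857.

x_1* = 4.5113, x_2* = 24.6857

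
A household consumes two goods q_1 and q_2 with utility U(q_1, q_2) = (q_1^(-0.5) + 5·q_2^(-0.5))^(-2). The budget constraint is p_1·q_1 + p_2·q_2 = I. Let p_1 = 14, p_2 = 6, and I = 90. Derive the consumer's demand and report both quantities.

q_1* = 2.0061, q_2* = 10.3192

Substitute q_2 = (q_2/q_1)·q_1 into the budget: q_1* = I/(p_1 + p_2·(q_2/q_1)).
Numerically q_2/q_1 = 5.143963, so q_1* = 90/(14 + 6·5.143963) = 2.0061 and q_2* = 5.143963·2.0061 = 10.3192.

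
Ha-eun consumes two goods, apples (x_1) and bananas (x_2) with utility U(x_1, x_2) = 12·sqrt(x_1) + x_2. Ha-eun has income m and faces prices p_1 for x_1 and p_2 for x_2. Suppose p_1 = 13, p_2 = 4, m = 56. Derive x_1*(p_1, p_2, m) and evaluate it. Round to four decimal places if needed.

x_1* = 3.4083

Thus x_1* = (6·p_2/p_1)² — independent of m — with the rest of income spent on x_2.
Plugging in: x_1* = (6·4/13)² = 3.4083.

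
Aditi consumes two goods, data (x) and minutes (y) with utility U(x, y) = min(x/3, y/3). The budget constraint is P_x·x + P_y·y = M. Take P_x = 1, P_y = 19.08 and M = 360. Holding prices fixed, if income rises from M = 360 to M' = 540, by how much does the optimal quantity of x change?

Leontief preferences: the optimum is at the kink where x/3 = y/3, i.e. y = x.
Budget: P_x·x + P_y·x = M, so (3·P_x + 3·P_y)·x = 3·M.
Demand: x*(P_x,P_y,M) = 3·M/(3·P_x + 3·P_y), y* = 3·M/(3·P_x + 3·P_y).
Here 3·1 + 3·19.08 = 60.24, giving x* = 17.9283.
At M' = 540: x* = 26.8924. Change: 26.8924 − 17.9283 = 8.9641.

Δx* = 8.9641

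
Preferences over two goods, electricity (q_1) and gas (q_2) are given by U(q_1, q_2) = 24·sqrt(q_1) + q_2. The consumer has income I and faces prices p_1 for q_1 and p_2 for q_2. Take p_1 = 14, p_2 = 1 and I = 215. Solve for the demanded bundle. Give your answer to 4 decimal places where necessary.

MU_q_1 = 12/√q_1, MU_q_2 = 1. Tangency: 12/√q_1 = p_1/p_2.
Solve: √q_1 = 12·p_2/p_1, so q_1*(p_1,p_2) = (12·p_2/p_1)², and q_2* = (I − p_1·q_1*)/p_2.
Plugging in: q_1* = (12·1/14)² = 0.7347, q_2* = 204.7143.

q_1* = 0.7347, q_2* = 204.7143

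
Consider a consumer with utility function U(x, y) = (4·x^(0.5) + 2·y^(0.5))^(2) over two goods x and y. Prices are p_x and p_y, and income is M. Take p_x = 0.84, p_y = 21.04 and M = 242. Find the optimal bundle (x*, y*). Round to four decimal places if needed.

x* = 285.2482, y* = 0.1137

MU_x ∝ 4·x^(-0.5), MU_y ∝ 2·y^(-0.5), so MRS = 2·(y/x)^(0.5) = p_x/p_y.
Solve for the ratio: y/x = [(1/2)·p_x/p_y]^(2).
With the ratio pinned down, the budget gives x* = M/(p_x + p_y·(y/x)) and y* = (y/x)·x*.
Numerically y/x = 0.000398, so x* = 242/(0.84 + 21.04·0.000398) = 285.2482 and y* = 0.000398·285.2482 = 0.1137.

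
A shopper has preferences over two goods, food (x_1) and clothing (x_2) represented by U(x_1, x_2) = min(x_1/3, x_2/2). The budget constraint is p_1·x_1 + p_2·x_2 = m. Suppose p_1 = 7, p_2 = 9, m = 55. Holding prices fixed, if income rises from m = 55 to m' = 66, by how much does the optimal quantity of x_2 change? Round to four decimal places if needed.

Demand: x_1*(p_1,p_2,m) = 3·m/(3·p_1 + 2·p_2), x_2* = 2·m/(3·p_1 + 2·p_2).
Here 3·7 + 2·9 = 39, giving x_2* = 2.8205.
At m' = 66: x_2* = 3.3846. Change: 3.3846 − 2.8205 = 0.5641.

Δx_2* = 0.5641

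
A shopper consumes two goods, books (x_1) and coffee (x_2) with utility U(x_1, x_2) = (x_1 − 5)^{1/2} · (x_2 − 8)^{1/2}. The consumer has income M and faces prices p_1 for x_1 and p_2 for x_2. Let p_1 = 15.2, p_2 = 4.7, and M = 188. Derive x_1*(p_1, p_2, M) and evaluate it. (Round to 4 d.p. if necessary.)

x_1* = 7.4474

Let x_1' = x_1−5, x_2' = x_2−8. MRS = x_2'/x_1' = p_1/p_2.
Substituting into the budget: x_1* = 5 + 0.5·(M − 5·p_1 − 8·p_2)/p_1, and x_2* = 8 + 0.5·(…)/p_2.
Discretionary income = 188 − 5·15.2 − 8·4.7 = 74.4; x_1* = 5 + 0.5·74.4/15.2 = 7.4474.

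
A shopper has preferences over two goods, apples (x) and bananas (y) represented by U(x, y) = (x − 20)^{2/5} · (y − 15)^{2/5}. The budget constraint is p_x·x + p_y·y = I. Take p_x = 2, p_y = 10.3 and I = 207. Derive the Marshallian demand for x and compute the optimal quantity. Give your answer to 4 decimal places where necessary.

x* = 23.125

MRS = (y−15)/(x−20). Tangency with p_x/p_y gives y−15 = (p_x/p_y)·(x−20).
After buying the subsistence bundle (20, 15), a share 0.5 of the remaining income goes to x: x* = 20 + 0.5·(I − 20p_x − 15p_y)/p_x.
Discretionary income = 207 − 20·2 − 15·10.3 = 12.5; x* = 20 + 0.5·12.5/2 = 23.125.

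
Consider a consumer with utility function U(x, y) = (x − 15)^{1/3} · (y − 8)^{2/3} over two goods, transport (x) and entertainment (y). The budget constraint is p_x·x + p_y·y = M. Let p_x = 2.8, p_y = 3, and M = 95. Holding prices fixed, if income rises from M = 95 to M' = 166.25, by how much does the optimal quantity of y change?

Let x' = x−15, y' = y−8. MRS = (1/2)·y'/x' = p_x/p_y.
After buying the subsistence bundle (15, 8), a share 1/3 of the remaining income goes to x: x* = 15 + 1/3·(M − 15p_x − 8p_y)/p_x.
Discretionary income = 95 − 15·2.8 − 8·3 = 29; y* = 8 + 2/3·29/3 = 14.4444.
At M' = 166.25: y* = 30.2778. Change: 30.2778 − 14.4444 = 15.8333.

Δy* = 15.8333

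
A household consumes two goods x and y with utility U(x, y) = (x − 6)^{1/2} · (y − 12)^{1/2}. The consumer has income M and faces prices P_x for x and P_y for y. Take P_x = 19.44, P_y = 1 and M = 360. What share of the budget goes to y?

MRS = (y−12)/(x−6). Tangency with P_x/P_y gives y−12 = (P_x/P_y)·(x−6).
After buying the subsistence bundle (6, 12), a share 0.5 of the remaining income goes to x: x* = 6 + 0.5·(M − 6P_x − 12P_y)/P_x.
Discretionary income = 360 − 6·19.44 − 12·1 = 231.36; x* = 6 + 0.5·231.36/19.44 = 11.9506; y* = 12 + 0.5·231.36/1 = 127.68.
Expenditure on y: 1·127.68 = 127.68; share = 0.3547.

share on y = 0.3547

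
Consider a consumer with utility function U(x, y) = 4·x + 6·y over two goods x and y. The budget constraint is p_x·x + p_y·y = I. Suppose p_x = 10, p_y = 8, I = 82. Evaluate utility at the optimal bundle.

V = 61.5

Perfect substitutes: compare marginal utility per dollar. 4/p_x vs 6/p_y → 0.4 vs 0.75.
y gives more utility per dollar, so spend all income on y: y* = I/p_y, x* = 0.
Numerically: x* = 0, y* = 10.25.
Utility at the optimum: U(0, 10.25) = 61.5.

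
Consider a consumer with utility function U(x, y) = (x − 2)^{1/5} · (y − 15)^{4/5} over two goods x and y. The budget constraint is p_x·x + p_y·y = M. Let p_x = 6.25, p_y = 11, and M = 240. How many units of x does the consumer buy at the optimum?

This is Cobb-Douglas in (x−2, y−15): tangency gives 0.2·p_y·(y−15) = 0.8·p_x·(x−2).
Substituting into the budget: x* = 2 + 0.2·(M − 2·p_x − 15·p_y)/p_x, and y* = 15 + 0.8·(…)/p_y.
Discretionary income = 240 − 2·6.25 − 15·11 = 62.5; x* = 2 + 0.2·62.5/6.25 = 4.

x* = 4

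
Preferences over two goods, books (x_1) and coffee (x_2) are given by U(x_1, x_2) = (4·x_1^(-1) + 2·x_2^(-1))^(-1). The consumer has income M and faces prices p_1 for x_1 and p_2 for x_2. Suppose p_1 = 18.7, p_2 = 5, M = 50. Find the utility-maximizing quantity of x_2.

x_2* = 2.6774

MU_x_1 ∝ 4·x_1^(-2), MU_x_2 ∝ 2·x_2^(-2), so MRS = 2·(x_2/x_1)^(2) = p_1/p_2.
Solve for the ratio: x_2/x_1 = [(1/2)·p_1/p_2]^(0.5).
Substitute x_2 = (x_2/x_1)·x_1 into the budget: x_1* = M/(p_1 + p_2·(x_2/x_1)).
Numerically x_2/x_1 = 1.367479, so x_1* = 50/(18.7 + 5·1.367479) = 1.9579 and x_2* = 1.367479·1.9579 = 2.6774.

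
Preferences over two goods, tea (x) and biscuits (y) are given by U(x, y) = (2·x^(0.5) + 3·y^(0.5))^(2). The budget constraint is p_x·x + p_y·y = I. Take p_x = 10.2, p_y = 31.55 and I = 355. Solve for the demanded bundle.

MU_x ∝ 2·x^(-0.5), MU_y ∝ 3·y^(-0.5), so MRS = (2/3)·(y/x)^(0.5) = p_x/p_y.
Solve for the ratio: y/x = [(3/2)·p_x/p_y]^(2).
Substitute y = (y/x)·x into the budget: x* = I/(p_x + p_y·(y/x)).
Numerically y/x = 0.235171, so x* = 355/(10.2 + 31.55·0.235171) = 20.148 and y* = 0.235171·20.148 = 4.7382.

x* = 20.148, y* = 4.7382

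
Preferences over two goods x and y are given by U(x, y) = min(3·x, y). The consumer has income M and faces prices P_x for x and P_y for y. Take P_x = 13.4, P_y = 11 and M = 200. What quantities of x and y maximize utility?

Demand: x*(P_x,P_y,M) = M/(P_x + 3·P_y), y* = 3·M/(P_x + 3·P_y).
Here 13.4 + 3·11 = 46.4, giving x* = 4.3103 and y* = 12.931.

x* = 4.3103, y* = 12.931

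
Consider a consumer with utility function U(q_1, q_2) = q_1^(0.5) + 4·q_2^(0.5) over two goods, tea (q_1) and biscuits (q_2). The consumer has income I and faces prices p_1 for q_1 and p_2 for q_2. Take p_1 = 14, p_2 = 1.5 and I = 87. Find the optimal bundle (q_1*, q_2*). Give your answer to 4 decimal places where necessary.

MU_q_1 ∝ q_1^(-0.5), MU_q_2 ∝ 4·q_2^(-0.5), so MRS = (1/4)·(q_2/q_1)^(0.5) = p_1/p_2.
Solve for the ratio: q_2/q_1 = [4·p_1/p_2]^(2).
Substitute q_2 = (q_2/q_1)·q_1 into the budget: q_1* = I/(p_1 + p_2·(q_2/q_1)).
Numerically q_2/q_1 = 1393.777778, so q_1* = 87/(14 + 1.5·1393.777778) = 0.0413 and q_2* = 1393.777778·0.0413 = 57.6142.

q_1* = 0.0413, q_2* = 57.6142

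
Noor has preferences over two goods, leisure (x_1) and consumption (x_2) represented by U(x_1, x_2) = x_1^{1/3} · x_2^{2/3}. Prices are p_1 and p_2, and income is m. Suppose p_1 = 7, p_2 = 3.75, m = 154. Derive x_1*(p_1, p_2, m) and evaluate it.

Demand: x_1*(p_1,p_2,m) = 1/3·m/p_1 and x_2* = 2/3·m/p_2.
At p_1=7, p_2=3.75, m=154: x_1* = 1/3·154/7 = 7.3333.

x_1* = 7.3333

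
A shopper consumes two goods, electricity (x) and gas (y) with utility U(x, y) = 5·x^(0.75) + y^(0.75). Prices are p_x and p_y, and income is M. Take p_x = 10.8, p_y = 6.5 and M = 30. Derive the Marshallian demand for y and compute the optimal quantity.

From the CES first-order condition, 5·(y/x)^(0.25) = p_x/p_y.
Solve for the ratio: y/x = [(1/5)·p_x/p_y]^(4).
With the ratio pinned down, the budget gives x* = M/(p_x + p_y·(y/x)) and y* = (y/x)·x*.
Numerically y/x = 0.012194, so x* = 30/(10.8 + 6.5·0.012194) = 2.7575 and y* = 0.012194·2.7575 = 0.0336.

y* = 0.0336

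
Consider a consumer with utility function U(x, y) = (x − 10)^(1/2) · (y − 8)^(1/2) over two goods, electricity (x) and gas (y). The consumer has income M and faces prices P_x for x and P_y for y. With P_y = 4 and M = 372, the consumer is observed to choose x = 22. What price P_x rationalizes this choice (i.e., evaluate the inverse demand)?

P_x = 10

Let x' = x−10, y' = y−8. MRS = y'/x' = P_x/P_y.
Substituting into the budget: x* = 10 + 0.5·(M − 10·P_x − 8·P_y)/P_x, and y* = 8 + 0.5·(…)/P_y.
Set x* = 22 in the demand function and solve for P_x: P_x = 10.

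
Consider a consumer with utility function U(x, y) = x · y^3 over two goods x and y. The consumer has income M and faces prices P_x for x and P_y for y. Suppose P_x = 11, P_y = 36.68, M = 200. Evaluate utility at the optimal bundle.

V = 310.8588

Tangency: MRS = (1/3)·y/x = P_x/P_y.
Rearranging, P_y·y = 3·P_x·x. Substituting into the budget gives P_x·x·(1 + 3) = M.
Demand: x*(P_x,P_y,M) = 0.25·M/P_x and y* = 0.75·M/P_y.
At P_x=11, P_y=36.68, M=200: x* = 0.25·200/11 = 4.5455, y* = 4.0894.
Utility at the optimum: U(4.5455, 4.0894) = 310.8588.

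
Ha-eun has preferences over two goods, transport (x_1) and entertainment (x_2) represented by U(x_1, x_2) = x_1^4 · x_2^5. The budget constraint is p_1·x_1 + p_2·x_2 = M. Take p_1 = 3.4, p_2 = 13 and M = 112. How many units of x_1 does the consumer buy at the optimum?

x_1* = 14.6405

Demand: x_1*(p_1,p_2,M) = 4/9·M/p_1 and x_2* = 5/9·M/p_2.
At p_1=3.4, p_2=13, M=112: x_1* = 4/9·112/3.4 = 14.6405.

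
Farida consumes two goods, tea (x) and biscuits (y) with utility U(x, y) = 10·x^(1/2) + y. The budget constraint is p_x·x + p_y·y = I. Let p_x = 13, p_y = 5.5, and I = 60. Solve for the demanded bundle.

x* = 4.4749, y* = 0.3322

Set MRS = p_x/p_y: 5·x^(−1/2) = p_x/p_y.
Thus x* = (5·p_y/p_x)² — independent of I — with the rest of income spent on y.
Plugging in: x* = (5·5.5/13)² = 4.4749, y* = 0.3322.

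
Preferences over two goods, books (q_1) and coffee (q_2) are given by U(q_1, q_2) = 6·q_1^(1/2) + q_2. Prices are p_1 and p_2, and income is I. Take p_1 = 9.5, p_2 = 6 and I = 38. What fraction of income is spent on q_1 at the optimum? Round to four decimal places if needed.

share on q_1 = 0.8975

Utility is quasi-linear in q_2; the FOC for q_1 is 3/√q_1 = p_1/p_2.
Thus q_1* = (3·p_2/p_1)² — independent of I — with the rest of income spent on q_2.
Plugging in: q_1* = (3·6/9.5)² = 3.59, q_2* = 0.6491.
Expenditure on q_1: 9.5·3.59 = 34.1053; share = 0.8975.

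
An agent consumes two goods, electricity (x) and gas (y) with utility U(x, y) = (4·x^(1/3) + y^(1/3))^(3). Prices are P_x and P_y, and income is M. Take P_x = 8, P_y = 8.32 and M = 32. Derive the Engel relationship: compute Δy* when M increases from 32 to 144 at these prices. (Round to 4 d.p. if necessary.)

Δy* = 1.4699

MRS = MU_x/MU_y = 4·(y/x)^(2/3). Set equal to P_x/P_y.
Solve for the ratio: y/x = [(1/4)·P_x/P_y]^(1.5).
Substitute y = (y/x)·x into the budget: x* = M/(P_x + P_y·(y/x)).
Numerically y/x = 0.117858, so x* = 32/(8 + 8.32·0.117858) = 3.5632 and y* = 0.117858·3.5632 = 0.42.
At M' = 144: y* = 1.8898. Change: 1.8898 − 0.42 = 1.4699.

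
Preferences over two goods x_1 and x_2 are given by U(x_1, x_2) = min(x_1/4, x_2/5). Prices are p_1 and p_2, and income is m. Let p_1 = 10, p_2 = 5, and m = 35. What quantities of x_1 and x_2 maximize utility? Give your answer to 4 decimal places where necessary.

Demand: x_1*(p_1,p_2,m) = 4·m/(4·p_1 + 5·p_2), x_2* = 5·m/(4·p_1 + 5·p_2).
Here 4·10 + 5·5 = 65, giving x_1* = 2.1538 and x_2* = 2.6923.

x_1* = 2.1538, x_2* = 2.6923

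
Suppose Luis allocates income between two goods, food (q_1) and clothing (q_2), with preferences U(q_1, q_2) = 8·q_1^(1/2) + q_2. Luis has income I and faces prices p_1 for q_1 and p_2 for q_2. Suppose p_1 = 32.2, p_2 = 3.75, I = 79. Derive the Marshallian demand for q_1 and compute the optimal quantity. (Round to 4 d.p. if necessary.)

q_1* = 0.217

Utility is quasi-linear in q_2; the FOC for q_1 is 4/√q_1 = p_1/p_2.
Solve: √q_1 = 4·p_2/p_1, so q_1*(p_1,p_2) = (4·p_2/p_1)², and q_2* = (I − p_1·q_1*)/p_2.
Plugging in: q_1* = (4·3.75/32.2)² = 0.217.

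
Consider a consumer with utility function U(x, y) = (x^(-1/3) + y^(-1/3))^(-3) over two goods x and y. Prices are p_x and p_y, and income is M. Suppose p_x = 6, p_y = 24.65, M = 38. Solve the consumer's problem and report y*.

y* = 0.9055

MRS = MU_x/MU_y = (y/x)^(4/3). Set equal to p_x/p_y.
Hence y/x = (p_x/p_y)^(1/(4/3)), i.e. raised to the 0.75 power.
With the ratio pinned down, the budget gives x* = M/(p_x + p_y·(y/x)) and y* = (y/x)·x*.
Numerically y/x = 0.346538, so x* = 38/(6 + 24.65·0.346538) = 2.6131 and y* = 0.346538·2.6131 = 0.9055.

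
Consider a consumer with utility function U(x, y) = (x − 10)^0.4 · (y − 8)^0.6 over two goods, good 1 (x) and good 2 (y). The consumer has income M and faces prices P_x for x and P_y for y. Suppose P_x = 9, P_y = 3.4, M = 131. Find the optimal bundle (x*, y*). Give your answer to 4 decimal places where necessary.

Substituting into the budget: x* = 10 + 0.4·(M − 10·P_x − 8·P_y)/P_x, and y* = 8 + 0.6·(…)/P_y.
Discretionary income = 131 − 10·9 − 8·3.4 = 13.8; x* = 10 + 0.4·13.8/9 = 10.6133; y* = 8 + 0.6·13.8/3.4 = 10.4353.

x* = 10.6133, y* = 10.4353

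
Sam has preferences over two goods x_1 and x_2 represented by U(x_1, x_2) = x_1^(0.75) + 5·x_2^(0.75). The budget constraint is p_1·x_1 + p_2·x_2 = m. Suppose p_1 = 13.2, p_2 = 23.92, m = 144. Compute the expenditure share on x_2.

From the CES first-order condition, (1/5)·(x_2/x_1)^(0.25) = p_1/p_2.
Hence x_2/x_1 = (5·p_1/p_2)^(1/(0.25)), i.e. raised to the 4 power.
Substitute x_2 = (x_2/x_1)·x_1 into the budget: x_1* = m/(p_1 + p_2·(x_2/x_1)).
Numerically x_2/x_1 = 57.960356, so x_1* = 144/(13.2 + 23.92·57.960356) = 0.1029 and x_2* = 57.960356·0.1029 = 5.9633.
Expenditure on x_2: 23.92·5.9633 = 142.6419; share = 0.9906.

share on x_2 = 0.9906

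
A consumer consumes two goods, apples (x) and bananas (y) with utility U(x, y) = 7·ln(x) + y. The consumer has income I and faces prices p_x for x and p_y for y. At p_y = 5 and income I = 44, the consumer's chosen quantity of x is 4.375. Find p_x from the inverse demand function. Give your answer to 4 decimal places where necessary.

p_x = 8

MU_x = 7/x, MU_y = 1. Tangency: 7/x = p_x/p_y.
So x*(p_x,p_y) = 7·p_y/p_x, independent of income; and y* = (I − 7·p_y)/p_y.
Set x* = 4.375 in the demand function and solve for p_x: p_x = 8.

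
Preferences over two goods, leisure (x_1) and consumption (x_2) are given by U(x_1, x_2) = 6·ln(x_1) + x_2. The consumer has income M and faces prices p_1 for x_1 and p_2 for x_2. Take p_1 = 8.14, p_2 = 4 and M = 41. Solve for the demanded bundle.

MU_x_1 = 6/x_1, MU_x_2 = 1. Tangency: 6/x_1 = p_1/p_2.
So x_1*(p_1,p_2) = 6·p_2/p_1, independent of income; and x_2* = (M − 6·p_2)/p_2.
At the given prices: x_1* = 6·4/8.14 = 2.9484, and x_2* = 4.25.

x_1* = 2.9484, x_2* = 4.25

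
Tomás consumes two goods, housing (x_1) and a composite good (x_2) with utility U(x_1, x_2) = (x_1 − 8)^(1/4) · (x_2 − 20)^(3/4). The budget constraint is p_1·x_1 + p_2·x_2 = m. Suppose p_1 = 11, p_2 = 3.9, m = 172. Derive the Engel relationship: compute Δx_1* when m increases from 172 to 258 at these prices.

MRS = (1/3)·(x_2−20)/(x_1−8). Tangency with p_1/p_2 gives x_2−20 = 3·(p_1/p_2)·(x_1−8).
After buying the subsistence bundle (8, 20), a share 0.25 of the remaining income goes to x_1: x_1* = 8 + 0.25·(m − 8p_1 − 20p_2)/p_1.
Discretionary income = 172 − 8·11 − 20·3.9 = 6; x_1* = 8 + 0.25·6/11 = 8.1364.
At m' = 258: x_1* = 10.0909. Change: 10.0909 − 8.1364 = 1.9545.

Δx_1* = 1.9545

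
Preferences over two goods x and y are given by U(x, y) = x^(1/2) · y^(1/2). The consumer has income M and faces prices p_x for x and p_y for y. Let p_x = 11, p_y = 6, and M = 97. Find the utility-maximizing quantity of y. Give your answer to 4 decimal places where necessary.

The MRS is y/x. Set MRS = p_x/p_y.
So 0.5·p_y·y = 0.5·p_x·x; combined with the budget, a share 0.5 of income goes to x.
Demand: x*(p_x,p_y,M) = 0.5·M/p_x and y* = 0.5·M/p_y.
At p_x=11, p_y=6, M=97: y* = 0.5·97/6 = 8.0833.

y* = 8.0833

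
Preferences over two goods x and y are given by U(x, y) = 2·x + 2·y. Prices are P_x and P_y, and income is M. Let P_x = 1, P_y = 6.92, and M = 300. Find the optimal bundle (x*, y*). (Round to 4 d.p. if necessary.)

Perfect substitutes: compare marginal utility per dollar. 2/P_x vs 2/P_y → 2 vs 0.289.
x gives more utility per dollar, so spend all income on x: x* = M/P_x, y* = 0.
Numerically: x* = 300, y* = 0.

x* = 300, y* = 0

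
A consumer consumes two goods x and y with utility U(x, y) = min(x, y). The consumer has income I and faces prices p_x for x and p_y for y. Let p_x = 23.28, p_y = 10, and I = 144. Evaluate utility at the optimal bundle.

With perfect complements, no substitution: consume in ratio x:y = 1:1.
Budget: p_x·x + p_y·x = I, so (p_x + p_y)·x = I.
Demand: x*(p_x,p_y,I) = I/(p_x + p_y), y* = I/(p_x + p_y).
Here 23.28 + 10 = 33.28, giving x* = 4.3269 and y* = 4.3269.
Utility at the optimum: U(4.3269, 4.3269) = 4.3269.

V = 4.3269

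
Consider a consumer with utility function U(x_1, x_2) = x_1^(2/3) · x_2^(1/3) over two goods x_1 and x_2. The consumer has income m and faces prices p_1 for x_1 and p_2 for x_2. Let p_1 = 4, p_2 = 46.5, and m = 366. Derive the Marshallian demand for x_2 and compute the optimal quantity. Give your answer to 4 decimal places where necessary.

The MRS is 2·x_2/x_1. Set MRS = p_1/p_2.
So 2/3·p_2·x_2 = 1/3·p_1·x_1; combined with the budget, a share 2/3 of income goes to x_1.
Demand: x_1*(p_1,p_2,m) = 2/3·m/p_1 and x_2* = 1/3·m/p_2.
At p_1=4, p_2=46.5, m=366: x_2* = 1/3·366/46.5 = 2.6237.

x_2* = 2.6237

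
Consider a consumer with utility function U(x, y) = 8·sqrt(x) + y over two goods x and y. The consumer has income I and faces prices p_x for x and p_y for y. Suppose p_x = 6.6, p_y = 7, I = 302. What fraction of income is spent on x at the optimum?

share on x = 0.3933

MU_x = 4/√x, MU_y = 1. Tangency: 4/√x = p_x/p_y.
Thus x* = (4·p_y/p_x)² — independent of I — with the rest of income spent on y.
Plugging in: x* = (4·7/6.6)² = 17.9982, y* = 26.1732.
Expenditure on x: 6.6·17.9982 = 118.7879; share = 0.3933.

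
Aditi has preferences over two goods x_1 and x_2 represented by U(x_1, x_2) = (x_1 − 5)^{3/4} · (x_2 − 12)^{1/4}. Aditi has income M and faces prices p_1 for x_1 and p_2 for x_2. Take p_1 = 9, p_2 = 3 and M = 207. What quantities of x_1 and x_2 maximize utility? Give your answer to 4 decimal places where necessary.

MRS = 3·(x_2−12)/(x_1−5). Tangency with p_1/p_2 gives x_2−12 = (1/3)·(p_1/p_2)·(x_1−5).
After buying the subsistence bundle (5, 12), a share 0.75 of the remaining income goes to x_1: x_1* = 5 + 0.75·(M − 5p_1 − 12p_2)/p_1.
Discretionary income = 207 − 5·9 − 12·3 = 126; x_1* = 5 + 0.75·126/9 = 15.5; x_2* = 12 + 0.25·126/3 = 22.5.

x_1* = 15.5, x_2* = 22.5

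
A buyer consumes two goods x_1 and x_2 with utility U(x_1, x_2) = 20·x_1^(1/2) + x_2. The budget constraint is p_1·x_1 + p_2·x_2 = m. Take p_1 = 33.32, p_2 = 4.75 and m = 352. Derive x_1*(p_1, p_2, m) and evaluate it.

MU_x_1 = 10/√x_1, MU_x_2 = 1. Tangency: 10/√x_1 = p_1/p_2.
Solve: √x_1 = 10·p_2/p_1, so x_1*(p_1,p_2) = (10·p_2/p_1)², and x_2* = (m − p_1·x_1*)/p_2.
Plugging in: x_1* = (10·4.75/33.32)² = 2.0323.

x_1* = 2.0323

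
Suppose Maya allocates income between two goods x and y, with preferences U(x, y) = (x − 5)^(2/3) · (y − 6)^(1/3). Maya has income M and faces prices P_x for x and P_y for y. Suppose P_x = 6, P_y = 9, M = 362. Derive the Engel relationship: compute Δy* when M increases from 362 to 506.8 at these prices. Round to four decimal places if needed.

Let x' = x−5, y' = y−6. MRS = 2·y'/x' = P_x/P_y.
Substituting into the budget: x* = 5 + 2/3·(M − 5·P_x − 6·P_y)/P_x, and y* = 6 + 1/3·(…)/P_y.
Discretionary income = 362 − 5·6 − 6·9 = 278; y* = 6 + 1/3·278/9 = 16.2963.
At M' = 506.8: y* = 21.6593. Change: 21.6593 − 16.2963 = 5.363.

Δy* = 5.363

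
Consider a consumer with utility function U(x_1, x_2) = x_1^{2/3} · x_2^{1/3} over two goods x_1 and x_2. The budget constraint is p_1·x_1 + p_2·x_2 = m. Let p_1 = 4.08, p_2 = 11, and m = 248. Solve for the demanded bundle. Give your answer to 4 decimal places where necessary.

x_1* = 40.5229, x_2* = 7.5152

The MRS is 2·x_2/x_1. Set MRS = p_1/p_2.
Rearranging, p_2·x_2 = (1/2)·p_1·x_1. Substituting into the budget gives p_1·x_1·(1 + (1/2)) = m.
Demand: x_1*(p_1,p_2,m) = 2/3·m/p_1 and x_2* = 1/3·m/p_2.
At p_1=4.08, p_2=11, m=248: x_1* = 2/3·248/4.08 = 40.5229, x_2* = 7.5152.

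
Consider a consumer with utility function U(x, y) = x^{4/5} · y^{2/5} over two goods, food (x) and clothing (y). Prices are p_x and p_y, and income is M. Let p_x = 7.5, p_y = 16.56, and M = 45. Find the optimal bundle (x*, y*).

x* = 4, y* = 0.9058

Tangency: MRS = 2·y/x = p_x/p_y.
So 0.8·p_y·y = 0.4·p_x·x; combined with the budget, a share 2/3 of income goes to x.
Demand: x*(p_x,p_y,M) = 2/3·M/p_x and y* = 1/3·M/p_y.
At p_x=7.5, p_y=16.56, M=45: x* = 2/3·45/7.5 = 4, y* = 0.9058.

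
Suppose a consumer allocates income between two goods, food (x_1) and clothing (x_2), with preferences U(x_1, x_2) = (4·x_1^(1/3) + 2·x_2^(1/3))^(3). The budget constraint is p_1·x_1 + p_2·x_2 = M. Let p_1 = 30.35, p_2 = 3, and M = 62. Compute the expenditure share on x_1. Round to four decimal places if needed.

share on x_1 = 0.4707

MU_x_1 ∝ 4·x_1^(-2/3), MU_x_2 ∝ 2·x_2^(-2/3), so MRS = 2·(x_2/x_1)^(2/3) = p_1/p_2.
Solve for the ratio: x_2/x_1 = [(1/2)·p_1/p_2]^(1.5).
Substitute x_2 = (x_2/x_1)·x_1 into the budget: x_1* = M/(p_1 + p_2·(x_2/x_1)).
Numerically x_2/x_1 = 11.376565, so x_1* = 62/(30.35 + 3·11.376565) = 0.9615 and x_2* = 11.376565·0.9615 = 10.9391.
Expenditure on x_1: 30.35·0.9615 = 29.1828; share = 0.4707.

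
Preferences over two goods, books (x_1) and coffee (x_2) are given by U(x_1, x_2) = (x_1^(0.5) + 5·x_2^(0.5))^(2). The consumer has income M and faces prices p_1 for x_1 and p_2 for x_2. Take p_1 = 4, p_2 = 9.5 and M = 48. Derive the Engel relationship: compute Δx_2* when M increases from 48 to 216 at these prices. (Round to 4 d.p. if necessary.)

Δx_2* = 16.15

MU_x_1 ∝ x_1^(-0.5), MU_x_2 ∝ 5·x_2^(-0.5), so MRS = (1/5)·(x_2/x_1)^(0.5) = p_1/p_2.
Solve for the ratio: x_2/x_1 = [5·p_1/p_2]^(2).
Substitute x_2 = (x_2/x_1)·x_1 into the budget: x_1* = M/(p_1 + p_2·(x_2/x_1)).
Numerically x_2/x_1 = 4.432133, so x_1* = 48/(4 + 9.5·4.432133) = 1.0411 and x_2* = 4.432133·1.0411 = 4.6143.
At M' = 216: x_2* = 20.7642. Change: 20.7642 − 4.6143 = 16.15.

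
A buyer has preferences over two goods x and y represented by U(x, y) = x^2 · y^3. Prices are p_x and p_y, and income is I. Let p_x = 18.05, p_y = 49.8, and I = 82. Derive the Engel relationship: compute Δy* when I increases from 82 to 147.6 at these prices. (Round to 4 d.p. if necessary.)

MU_x/MU_y = (2·y)/(3·x); tangency sets this equal to p_x/p_y.
So 2·p_y·y = 3·p_x·x; combined with the budget, a share 0.4 of income goes to x.
Demand: x*(p_x,p_y,I) = 0.4·I/p_x and y* = 0.6·I/p_y.
At p_x=18.05, p_y=49.8, I=82: y* = 0.6·82/49.8 = 0.988.
At I' = 147.6: y* = 1.7783. Change: 1.7783 − 0.988 = 0.7904.

Δy* = 0.7904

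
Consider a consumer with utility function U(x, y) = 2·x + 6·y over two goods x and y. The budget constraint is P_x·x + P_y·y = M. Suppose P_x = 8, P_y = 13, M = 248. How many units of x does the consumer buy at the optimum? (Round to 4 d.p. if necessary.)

Perfect substitutes: compare marginal utility per dollar. 2/P_x vs 6/P_y → 0.25 vs 0.4615.
y gives more utility per dollar, so spend all income on y: y* = M/P_y, x* = 0.
Numerically: x* = 0, y* = 19.0769.

x* = 0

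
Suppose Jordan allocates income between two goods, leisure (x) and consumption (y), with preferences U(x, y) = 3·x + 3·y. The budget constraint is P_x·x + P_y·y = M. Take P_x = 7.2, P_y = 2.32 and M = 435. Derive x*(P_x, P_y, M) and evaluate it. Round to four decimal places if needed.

x* = 0

Perfect substitutes: compare marginal utility per dollar. 3/P_x vs 3/P_y → 0.4167 vs 1.2931.
y gives more utility per dollar, so spend all income on y: y* = M/P_y, x* = 0.
Numerically: x* = 0, y* = 187.5.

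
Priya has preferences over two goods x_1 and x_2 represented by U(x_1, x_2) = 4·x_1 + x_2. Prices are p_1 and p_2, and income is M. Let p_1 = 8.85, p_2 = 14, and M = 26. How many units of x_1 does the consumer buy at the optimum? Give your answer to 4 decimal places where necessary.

x_1 gives more utility per dollar, so spend all income on x_1: x_1* = M/p_1, x_2* = 0.
Numerically: x_1* = 2.9379, x_2* = 0.

x_1* = 2.9379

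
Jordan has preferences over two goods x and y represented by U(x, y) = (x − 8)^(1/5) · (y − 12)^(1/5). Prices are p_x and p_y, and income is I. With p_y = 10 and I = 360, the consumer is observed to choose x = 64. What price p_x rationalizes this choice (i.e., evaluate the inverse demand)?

p_x = 2

MRS = (y−12)/(x−8). Tangency with p_x/p_y gives y−12 = (p_x/p_y)·(x−8).
Substituting into the budget: x* = 8 + 0.5·(I − 8·p_x − 12·p_y)/p_x, and y* = 12 + 0.5·(…)/p_y.
Set x* = 64 in the demand function and solve for p_x: p_x = 2.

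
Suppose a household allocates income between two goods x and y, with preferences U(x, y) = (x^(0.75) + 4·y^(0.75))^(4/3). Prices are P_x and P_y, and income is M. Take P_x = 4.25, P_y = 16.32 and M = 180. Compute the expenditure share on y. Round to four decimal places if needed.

share on y = 0.8189

From the CES first-order condition, (1/4)·(y/x)^(0.25) = P_x/P_y.
Hence y/x = (4·P_x/P_y)^(1/(0.25)), i.e. raised to the 4 power.
Substitute y = (y/x)·x into the budget: x* = M/(P_x + P_y·(y/x)).
Numerically y/x = 1.177376, so x* = 180/(4.25 + 16.32·1.177376) = 7.6711 and y* = 1.177376·7.6711 = 9.0317.
Expenditure on y: 16.32·9.0317 = 147.3979; share = 0.8189.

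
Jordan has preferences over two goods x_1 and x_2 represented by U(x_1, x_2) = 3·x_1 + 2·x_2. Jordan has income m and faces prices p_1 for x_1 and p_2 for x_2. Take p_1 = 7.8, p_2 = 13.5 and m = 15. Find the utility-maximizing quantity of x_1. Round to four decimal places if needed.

Perfect substitutes: compare marginal utility per dollar. 3/p_1 vs 2/p_2 → 0.3846 vs 0.1481.
x_1 gives more utility per dollar, so spend all income on x_1: x_1* = m/p_1, x_2* = 0.
Numerically: x_1* = 1.9231, x_2* = 0.

x_1* = 1.9231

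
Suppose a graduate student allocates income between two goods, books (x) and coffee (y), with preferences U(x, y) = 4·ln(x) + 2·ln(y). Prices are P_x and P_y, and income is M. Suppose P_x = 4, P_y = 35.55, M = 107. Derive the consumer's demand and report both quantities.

MU_x/MU_y = (4·y)/(2·x); tangency sets this equal to P_x/P_y.
Rearranging, P_y·y = (1/2)·P_x·x. Substituting into the budget gives P_x·x·(1 + (1/2)) = M.
Demand: x*(P_x,P_y,M) = 2/3·M/P_x and y* = 1/3·M/P_y.
At P_x=4, P_y=35.55, M=107: x* = 2/3·107/4 = 17.8333, y* = 1.0033.

x* = 17.8333, y* = 1.0033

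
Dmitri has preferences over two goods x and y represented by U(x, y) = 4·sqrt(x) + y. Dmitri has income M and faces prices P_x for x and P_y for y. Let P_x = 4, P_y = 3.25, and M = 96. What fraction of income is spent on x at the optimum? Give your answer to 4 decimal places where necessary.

share on x = 0.11

Plugging in: x* = (2·3.25/4)² = 2.6406, y* = 26.2885.
Expenditure on x: 4·2.6406 = 10.5625; share = 0.11.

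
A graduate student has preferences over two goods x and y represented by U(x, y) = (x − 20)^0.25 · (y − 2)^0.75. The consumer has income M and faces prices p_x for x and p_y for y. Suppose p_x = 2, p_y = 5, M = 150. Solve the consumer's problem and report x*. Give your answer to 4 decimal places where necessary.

x* = 32.5

This is Cobb-Douglas in (x−20, y−2): tangency gives 0.25·p_y·(y−2) = 0.75·p_x·(x−20).
Substituting into the budget: x* = 20 + 0.25·(M − 20·p_x − 2·p_y)/p_x, and y* = 2 + 0.75·(…)/p_y.
Discretionary income = 150 − 20·2 − 2·5 = 100; x* = 20 + 0.25·100/2 = 32.5.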